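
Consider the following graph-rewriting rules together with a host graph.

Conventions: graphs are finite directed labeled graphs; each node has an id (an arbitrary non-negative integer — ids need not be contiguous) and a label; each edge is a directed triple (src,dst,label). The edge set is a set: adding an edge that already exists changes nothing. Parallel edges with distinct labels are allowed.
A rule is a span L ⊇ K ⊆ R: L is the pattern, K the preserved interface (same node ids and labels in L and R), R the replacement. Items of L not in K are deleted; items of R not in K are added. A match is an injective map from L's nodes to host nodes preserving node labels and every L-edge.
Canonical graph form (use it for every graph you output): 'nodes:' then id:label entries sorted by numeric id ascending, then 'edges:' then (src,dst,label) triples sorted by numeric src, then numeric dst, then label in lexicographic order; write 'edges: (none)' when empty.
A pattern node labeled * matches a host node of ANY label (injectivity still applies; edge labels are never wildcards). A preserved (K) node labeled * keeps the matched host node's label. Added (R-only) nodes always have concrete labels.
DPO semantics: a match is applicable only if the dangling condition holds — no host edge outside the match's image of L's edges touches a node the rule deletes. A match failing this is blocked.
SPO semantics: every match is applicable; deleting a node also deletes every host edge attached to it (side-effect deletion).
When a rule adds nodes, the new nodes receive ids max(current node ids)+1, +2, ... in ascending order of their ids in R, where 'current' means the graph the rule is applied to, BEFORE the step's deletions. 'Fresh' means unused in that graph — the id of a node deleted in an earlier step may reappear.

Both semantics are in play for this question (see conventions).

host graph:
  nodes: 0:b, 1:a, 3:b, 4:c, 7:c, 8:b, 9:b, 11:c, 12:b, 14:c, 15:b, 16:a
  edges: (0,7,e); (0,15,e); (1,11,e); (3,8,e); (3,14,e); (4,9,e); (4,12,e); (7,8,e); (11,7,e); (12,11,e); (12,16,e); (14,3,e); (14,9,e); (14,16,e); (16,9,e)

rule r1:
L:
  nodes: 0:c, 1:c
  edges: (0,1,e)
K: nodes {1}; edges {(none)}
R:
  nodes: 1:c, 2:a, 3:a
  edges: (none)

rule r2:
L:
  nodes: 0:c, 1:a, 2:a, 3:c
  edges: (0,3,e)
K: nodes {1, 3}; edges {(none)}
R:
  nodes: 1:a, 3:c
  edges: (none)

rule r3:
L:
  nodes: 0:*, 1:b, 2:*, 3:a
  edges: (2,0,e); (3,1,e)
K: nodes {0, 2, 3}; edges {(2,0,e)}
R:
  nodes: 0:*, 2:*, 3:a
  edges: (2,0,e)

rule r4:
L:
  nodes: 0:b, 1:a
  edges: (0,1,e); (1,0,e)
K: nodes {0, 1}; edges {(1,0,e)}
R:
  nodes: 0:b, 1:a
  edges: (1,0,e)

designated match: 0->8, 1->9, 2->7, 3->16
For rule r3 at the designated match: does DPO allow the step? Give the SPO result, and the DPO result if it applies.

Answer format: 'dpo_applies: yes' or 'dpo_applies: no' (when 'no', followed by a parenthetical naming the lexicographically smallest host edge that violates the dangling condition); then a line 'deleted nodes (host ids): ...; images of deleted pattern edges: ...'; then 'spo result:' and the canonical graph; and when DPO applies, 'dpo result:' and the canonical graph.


dpo_applies: no
(the rule deletes node 9, which keeps host edge (4,9,e) outside the match image — the dangling condition fails, DPO blocks; SPO proceeds and side-deletes such edges)
deleted nodes (host ids): 9; images of deleted pattern edges: (16,9,e)
spo result:
nodes: 0:b, 1:a, 3:b, 4:c, 7:c, 8:b, 11:c, 12:b, 14:c, 15:b, 16:a
edges: (0,7,e); (0,15,e); (1,11,e); (3,8,e); (3,14,e); (4,12,e); (7,8,e); (11,7,e); (12,11,e); (12,16,e); (14,3,e); (14,16,e)


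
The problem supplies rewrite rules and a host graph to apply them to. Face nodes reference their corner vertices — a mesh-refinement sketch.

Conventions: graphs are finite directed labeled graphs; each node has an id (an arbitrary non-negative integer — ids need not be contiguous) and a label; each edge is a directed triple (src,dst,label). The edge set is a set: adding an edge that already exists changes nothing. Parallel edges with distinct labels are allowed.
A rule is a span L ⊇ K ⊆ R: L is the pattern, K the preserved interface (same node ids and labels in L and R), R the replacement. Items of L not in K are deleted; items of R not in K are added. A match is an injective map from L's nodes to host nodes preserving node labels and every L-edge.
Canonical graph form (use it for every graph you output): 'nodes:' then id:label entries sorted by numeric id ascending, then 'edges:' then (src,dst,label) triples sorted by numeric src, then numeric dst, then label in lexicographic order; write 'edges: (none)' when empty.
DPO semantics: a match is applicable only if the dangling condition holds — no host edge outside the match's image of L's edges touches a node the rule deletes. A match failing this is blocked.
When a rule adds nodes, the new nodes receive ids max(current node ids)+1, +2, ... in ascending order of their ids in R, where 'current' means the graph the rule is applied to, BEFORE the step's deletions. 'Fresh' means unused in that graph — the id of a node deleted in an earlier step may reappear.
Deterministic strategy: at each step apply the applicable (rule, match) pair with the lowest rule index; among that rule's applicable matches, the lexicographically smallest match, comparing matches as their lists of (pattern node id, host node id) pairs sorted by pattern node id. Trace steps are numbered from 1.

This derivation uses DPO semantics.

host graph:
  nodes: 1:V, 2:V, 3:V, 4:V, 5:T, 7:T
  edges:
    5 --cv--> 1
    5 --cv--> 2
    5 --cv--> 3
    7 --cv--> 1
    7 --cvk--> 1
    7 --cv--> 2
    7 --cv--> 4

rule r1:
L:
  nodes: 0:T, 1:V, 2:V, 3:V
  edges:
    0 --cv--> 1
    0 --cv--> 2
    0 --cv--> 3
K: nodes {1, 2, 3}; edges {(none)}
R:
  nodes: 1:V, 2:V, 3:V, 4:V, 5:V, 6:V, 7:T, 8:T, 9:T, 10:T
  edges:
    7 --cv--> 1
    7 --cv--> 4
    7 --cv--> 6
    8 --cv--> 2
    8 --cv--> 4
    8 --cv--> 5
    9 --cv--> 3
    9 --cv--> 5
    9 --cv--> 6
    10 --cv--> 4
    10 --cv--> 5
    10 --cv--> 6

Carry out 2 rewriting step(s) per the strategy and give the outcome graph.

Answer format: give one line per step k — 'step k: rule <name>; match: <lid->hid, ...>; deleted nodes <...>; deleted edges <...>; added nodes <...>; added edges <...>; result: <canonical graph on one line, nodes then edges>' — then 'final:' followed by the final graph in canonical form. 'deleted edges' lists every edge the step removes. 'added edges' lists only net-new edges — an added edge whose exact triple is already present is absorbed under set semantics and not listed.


step 1: rule r1; match: 0->5, 1->1, 2->2, 3->3; deleted nodes 5; deleted edges (5,1,cv); (5,2,cv); (5,3,cv); added nodes 8, 9, 10, 11, 12, 13, 14; added edges (11,1,cv); (11,8,cv); (11,10,cv); (12,2,cv); (12,8,cv); (12,9,cv); (13,3,cv); (13,9,cv); (13,10,cv); (14,8,cv); (14,9,cv); (14,10,cv); result: nodes: 1:V, 2:V, 3:V, 4:V, 7:T, 8:V, 9:V, 10:V, 11:T, 12:T, 13:T, 14:T edges: (7,1,cv); (7,1,cvk); (7,2,cv); (7,4,cv); (11,1,cv); (11,8,cv); (11,10,cv); (12,2,cv); (12,8,cv); (12,9,cv); (13,3,cv); (13,9,cv); (13,10,cv); (14,8,cv); (14,9,cv); (14,10,cv)
step 2: rule r1; match: 0->11, 1->1, 2->8, 3->10; deleted nodes 11; deleted edges (11,1,cv); (11,8,cv); (11,10,cv); added nodes 15, 16, 17, 18, 19, 20, 21; added edges (18,1,cv); (18,15,cv); (18,17,cv); (19,8,cv); (19,15,cv); (19,16,cv); (20,10,cv); (20,16,cv); (20,17,cv); (21,15,cv); (21,16,cv); (21,17,cv); result: nodes: 1:V, 2:V, 3:V, 4:V, 7:T, 8:V, 9:V, 10:V, 12:T, 13:T, 14:T, 15:V, 16:V, 17:V, 18:T, 19:T, 20:T, 21:T edges: (7,1,cv); (7,1,cvk); (7,2,cv); (7,4,cv); (12,2,cv); (12,8,cv); (12,9,cv); (13,3,cv); (13,9,cv); (13,10,cv); (14,8,cv); (14,9,cv); (14,10,cv); (18,1,cv); (18,15,cv); (18,17,cv); (19,8,cv); (19,15,cv); (19,16,cv); (20,10,cv); (20,16,cv); (20,17,cv); (21,15,cv); (21,16,cv); (21,17,cv)
final:
nodes: 1:V, 2:V, 3:V, 4:V, 7:T, 8:V, 9:V, 10:V, 12:T, 13:T, 14:T, 15:V, 16:V, 17:V, 18:T, 19:T, 20:T, 21:T
edges: (7,1,cv); (7,1,cvk); (7,2,cv); (7,4,cv); (12,2,cv); (12,8,cv); (12,9,cv); (13,3,cv); (13,9,cv); (13,10,cv); (14,8,cv); (14,9,cv); (14,10,cv); (18,1,cv); (18,15,cv); (18,17,cv); (19,8,cv); (19,15,cv); (19,16,cv); (20,10,cv); (20,16,cv); (20,17,cv); (21,15,cv); (21,16,cv); (21,17,cv)


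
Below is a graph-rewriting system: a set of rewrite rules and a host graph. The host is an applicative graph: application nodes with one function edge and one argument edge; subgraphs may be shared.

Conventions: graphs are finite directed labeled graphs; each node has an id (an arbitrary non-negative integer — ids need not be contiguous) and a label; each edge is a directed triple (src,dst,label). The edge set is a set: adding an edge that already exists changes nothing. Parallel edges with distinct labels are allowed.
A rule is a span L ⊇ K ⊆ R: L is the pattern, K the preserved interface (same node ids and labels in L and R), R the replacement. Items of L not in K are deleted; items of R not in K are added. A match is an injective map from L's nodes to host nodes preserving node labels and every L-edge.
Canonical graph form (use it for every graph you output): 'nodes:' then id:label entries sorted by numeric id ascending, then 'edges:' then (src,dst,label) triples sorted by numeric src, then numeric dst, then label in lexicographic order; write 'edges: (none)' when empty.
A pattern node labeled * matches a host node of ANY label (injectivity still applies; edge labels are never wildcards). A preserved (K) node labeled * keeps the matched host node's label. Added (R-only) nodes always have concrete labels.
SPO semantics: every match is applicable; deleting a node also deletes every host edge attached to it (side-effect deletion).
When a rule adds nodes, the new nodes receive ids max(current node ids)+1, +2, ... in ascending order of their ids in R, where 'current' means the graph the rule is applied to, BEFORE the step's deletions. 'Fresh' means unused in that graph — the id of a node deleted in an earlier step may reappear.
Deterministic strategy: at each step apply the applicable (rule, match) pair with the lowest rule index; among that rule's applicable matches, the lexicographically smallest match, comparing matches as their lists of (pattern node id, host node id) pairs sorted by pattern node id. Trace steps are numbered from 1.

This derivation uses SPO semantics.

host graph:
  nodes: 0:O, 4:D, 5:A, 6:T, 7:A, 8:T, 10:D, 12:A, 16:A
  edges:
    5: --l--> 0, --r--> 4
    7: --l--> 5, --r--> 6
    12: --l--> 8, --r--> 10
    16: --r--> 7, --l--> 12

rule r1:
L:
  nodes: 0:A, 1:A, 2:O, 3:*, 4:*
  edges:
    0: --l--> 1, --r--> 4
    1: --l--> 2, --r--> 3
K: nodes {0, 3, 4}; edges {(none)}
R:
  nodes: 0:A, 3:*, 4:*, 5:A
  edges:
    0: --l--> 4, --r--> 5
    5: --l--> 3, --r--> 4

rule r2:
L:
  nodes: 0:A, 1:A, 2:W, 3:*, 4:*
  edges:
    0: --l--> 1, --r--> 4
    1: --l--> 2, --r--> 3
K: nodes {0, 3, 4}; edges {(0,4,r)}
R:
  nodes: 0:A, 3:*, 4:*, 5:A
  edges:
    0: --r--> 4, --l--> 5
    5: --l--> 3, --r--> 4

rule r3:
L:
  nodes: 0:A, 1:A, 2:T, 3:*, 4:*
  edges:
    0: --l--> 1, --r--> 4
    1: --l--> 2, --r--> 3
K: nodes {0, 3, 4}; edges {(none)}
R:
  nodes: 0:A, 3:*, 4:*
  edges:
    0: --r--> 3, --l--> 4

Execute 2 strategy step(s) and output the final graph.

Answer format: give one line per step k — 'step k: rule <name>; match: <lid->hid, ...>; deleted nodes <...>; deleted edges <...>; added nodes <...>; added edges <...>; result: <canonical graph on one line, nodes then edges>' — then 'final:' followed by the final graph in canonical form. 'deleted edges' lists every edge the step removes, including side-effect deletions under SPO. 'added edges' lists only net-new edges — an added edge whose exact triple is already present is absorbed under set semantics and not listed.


step 1: rule r1; match: 0->7, 1->5, 2->0, 3->4, 4->6; deleted nodes 0, 5; deleted edges (5,0,l); (5,4,r); (7,5,l); (7,6,r); added nodes 17; added edges (7,6,l); (7,17,r); (17,4,l); (17,6,r); result: nodes: 4:D, 6:T, 7:A, 8:T, 10:D, 12:A, 16:A, 17:A edges: (7,6,l); (7,17,r); (12,8,l); (12,10,r); (16,7,r); (16,12,l); (17,4,l); (17,6,r)
step 2: rule r3; match: 0->16, 1->12, 2->8, 3->10, 4->7; deleted nodes 8, 12; deleted edges (12,8,l); (12,10,r); (16,7,r); (16,12,l); added nodes (none); added edges (16,7,l); (16,10,r); result: nodes: 4:D, 6:T, 7:A, 10:D, 16:A, 17:A edges: (7,6,l); (7,17,r); (16,7,l); (16,10,r); (17,4,l); (17,6,r)
final:
nodes: 4:D, 6:T, 7:A, 10:D, 16:A, 17:A
edges: (7,6,l); (7,17,r); (16,7,l); (16,10,r); (17,4,l); (17,6,r)


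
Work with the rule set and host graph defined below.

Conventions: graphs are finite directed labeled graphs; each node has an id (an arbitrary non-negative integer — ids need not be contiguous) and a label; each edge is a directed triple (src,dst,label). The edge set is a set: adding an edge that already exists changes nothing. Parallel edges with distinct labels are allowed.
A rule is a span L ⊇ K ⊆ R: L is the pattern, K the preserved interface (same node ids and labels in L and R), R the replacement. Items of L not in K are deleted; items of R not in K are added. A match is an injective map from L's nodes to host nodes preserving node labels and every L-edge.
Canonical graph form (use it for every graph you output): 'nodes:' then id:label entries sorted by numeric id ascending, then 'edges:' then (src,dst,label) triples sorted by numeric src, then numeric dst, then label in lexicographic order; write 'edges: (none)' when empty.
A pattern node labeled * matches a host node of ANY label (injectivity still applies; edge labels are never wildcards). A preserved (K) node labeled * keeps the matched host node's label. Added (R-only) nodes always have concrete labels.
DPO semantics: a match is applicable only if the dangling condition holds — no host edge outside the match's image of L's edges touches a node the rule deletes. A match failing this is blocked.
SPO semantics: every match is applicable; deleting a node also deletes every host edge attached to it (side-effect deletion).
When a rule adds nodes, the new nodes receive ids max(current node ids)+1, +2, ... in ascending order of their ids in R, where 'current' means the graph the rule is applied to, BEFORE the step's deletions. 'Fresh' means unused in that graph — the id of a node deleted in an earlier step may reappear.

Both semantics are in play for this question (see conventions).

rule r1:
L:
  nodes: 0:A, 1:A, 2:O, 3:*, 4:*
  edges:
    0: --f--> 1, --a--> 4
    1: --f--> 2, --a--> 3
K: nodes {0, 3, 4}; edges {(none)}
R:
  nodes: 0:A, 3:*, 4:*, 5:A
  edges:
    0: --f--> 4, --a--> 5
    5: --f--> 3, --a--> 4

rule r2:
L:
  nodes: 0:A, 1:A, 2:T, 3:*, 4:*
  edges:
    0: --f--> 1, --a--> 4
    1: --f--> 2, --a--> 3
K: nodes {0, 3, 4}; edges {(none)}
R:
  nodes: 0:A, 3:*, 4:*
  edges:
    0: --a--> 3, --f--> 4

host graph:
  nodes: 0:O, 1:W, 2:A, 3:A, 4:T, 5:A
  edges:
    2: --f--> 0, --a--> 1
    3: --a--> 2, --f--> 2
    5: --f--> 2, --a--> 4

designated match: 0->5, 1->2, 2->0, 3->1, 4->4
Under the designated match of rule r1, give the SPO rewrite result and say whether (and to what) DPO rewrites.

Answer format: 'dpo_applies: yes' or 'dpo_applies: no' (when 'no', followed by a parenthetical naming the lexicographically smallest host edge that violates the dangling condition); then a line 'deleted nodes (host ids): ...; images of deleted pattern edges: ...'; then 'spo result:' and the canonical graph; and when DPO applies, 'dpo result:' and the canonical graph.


dpo_applies: no
(the rule deletes node 2, which keeps host edge (3,2,a) outside the match image — the dangling condition fails, DPO blocks; SPO proceeds and side-deletes such edges)
deleted nodes (host ids): 0, 2; images of deleted pattern edges: (2,0,f); (2,1,a); (5,2,f); (5,4,a)
spo result:
nodes: 1:W, 3:A, 4:T, 5:A, 6:A
edges: (5,4,f); (5,6,a); (6,1,f); (6,4,a)


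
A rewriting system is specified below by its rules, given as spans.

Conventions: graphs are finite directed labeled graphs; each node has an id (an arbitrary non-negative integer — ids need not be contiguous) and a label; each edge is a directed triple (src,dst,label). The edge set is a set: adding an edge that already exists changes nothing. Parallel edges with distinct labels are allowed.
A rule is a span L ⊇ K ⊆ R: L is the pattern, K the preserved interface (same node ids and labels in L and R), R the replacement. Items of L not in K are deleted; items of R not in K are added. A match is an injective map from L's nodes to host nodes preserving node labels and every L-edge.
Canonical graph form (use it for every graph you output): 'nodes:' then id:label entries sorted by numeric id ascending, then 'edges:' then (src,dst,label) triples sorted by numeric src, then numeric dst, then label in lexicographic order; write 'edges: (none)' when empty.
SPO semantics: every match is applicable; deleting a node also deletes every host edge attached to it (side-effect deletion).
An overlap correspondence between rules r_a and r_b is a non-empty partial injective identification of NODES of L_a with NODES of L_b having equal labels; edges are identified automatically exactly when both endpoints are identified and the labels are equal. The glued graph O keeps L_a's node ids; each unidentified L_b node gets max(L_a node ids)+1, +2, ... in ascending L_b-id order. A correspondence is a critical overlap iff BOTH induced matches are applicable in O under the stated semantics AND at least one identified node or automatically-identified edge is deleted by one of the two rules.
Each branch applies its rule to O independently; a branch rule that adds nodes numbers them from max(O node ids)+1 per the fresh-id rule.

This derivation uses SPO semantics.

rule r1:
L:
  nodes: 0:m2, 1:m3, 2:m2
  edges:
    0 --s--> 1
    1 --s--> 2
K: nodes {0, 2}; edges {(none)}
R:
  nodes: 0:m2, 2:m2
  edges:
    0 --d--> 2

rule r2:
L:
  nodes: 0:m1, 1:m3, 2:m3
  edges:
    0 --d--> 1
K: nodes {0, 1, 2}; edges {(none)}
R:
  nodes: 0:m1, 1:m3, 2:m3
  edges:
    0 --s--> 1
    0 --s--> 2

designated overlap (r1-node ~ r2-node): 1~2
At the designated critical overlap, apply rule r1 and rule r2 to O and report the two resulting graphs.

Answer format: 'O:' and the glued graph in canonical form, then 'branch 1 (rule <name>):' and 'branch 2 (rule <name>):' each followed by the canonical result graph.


O:
nodes: 0:m2, 1:m3, 2:m2, 3:m1, 4:m3
edges: (0,1,s); (1,2,s); (3,4,d)
branch 1 (rule r1):
nodes: 0:m2, 2:m2, 3:m1, 4:m3
edges: (0,2,d); (3,4,d)
branch 2 (rule r2):
nodes: 0:m2, 1:m3, 2:m2, 3:m1, 4:m3
edges: (0,1,s); (1,2,s); (3,1,s); (3,4,s)


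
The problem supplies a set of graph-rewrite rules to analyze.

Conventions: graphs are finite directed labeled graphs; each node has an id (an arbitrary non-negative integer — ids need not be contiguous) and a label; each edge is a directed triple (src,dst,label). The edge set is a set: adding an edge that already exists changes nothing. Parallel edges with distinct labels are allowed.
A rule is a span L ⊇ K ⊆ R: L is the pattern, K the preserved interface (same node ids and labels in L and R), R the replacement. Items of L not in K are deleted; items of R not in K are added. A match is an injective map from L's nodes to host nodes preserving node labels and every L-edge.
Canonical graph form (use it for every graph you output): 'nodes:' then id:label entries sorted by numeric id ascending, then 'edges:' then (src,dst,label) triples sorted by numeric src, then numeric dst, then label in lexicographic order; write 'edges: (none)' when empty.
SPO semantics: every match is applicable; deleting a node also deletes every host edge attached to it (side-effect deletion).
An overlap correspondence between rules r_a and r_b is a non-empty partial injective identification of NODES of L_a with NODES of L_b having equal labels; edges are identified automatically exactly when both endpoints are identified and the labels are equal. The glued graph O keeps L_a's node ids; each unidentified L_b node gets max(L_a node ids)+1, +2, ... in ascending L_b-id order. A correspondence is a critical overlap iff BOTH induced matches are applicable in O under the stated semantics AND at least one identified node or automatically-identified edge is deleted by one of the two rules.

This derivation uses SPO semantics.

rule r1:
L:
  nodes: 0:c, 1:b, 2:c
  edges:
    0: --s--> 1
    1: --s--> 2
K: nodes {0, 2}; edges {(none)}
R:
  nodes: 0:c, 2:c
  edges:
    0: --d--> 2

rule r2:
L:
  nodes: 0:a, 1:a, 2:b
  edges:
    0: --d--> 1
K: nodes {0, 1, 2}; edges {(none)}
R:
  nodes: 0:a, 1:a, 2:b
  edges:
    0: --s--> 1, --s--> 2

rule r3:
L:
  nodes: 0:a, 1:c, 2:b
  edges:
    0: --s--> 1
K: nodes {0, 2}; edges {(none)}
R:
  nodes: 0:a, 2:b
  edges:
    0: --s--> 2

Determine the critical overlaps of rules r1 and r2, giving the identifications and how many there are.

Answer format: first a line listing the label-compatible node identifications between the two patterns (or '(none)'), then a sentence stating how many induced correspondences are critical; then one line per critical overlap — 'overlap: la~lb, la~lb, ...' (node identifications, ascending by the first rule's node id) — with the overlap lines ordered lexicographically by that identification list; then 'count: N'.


label-compatible node identifications between L(r1) and L(r2): 1~2
1 of the induced correspondences is a critical overlap of r1 and r2.
overlap: 1~2
count: 1


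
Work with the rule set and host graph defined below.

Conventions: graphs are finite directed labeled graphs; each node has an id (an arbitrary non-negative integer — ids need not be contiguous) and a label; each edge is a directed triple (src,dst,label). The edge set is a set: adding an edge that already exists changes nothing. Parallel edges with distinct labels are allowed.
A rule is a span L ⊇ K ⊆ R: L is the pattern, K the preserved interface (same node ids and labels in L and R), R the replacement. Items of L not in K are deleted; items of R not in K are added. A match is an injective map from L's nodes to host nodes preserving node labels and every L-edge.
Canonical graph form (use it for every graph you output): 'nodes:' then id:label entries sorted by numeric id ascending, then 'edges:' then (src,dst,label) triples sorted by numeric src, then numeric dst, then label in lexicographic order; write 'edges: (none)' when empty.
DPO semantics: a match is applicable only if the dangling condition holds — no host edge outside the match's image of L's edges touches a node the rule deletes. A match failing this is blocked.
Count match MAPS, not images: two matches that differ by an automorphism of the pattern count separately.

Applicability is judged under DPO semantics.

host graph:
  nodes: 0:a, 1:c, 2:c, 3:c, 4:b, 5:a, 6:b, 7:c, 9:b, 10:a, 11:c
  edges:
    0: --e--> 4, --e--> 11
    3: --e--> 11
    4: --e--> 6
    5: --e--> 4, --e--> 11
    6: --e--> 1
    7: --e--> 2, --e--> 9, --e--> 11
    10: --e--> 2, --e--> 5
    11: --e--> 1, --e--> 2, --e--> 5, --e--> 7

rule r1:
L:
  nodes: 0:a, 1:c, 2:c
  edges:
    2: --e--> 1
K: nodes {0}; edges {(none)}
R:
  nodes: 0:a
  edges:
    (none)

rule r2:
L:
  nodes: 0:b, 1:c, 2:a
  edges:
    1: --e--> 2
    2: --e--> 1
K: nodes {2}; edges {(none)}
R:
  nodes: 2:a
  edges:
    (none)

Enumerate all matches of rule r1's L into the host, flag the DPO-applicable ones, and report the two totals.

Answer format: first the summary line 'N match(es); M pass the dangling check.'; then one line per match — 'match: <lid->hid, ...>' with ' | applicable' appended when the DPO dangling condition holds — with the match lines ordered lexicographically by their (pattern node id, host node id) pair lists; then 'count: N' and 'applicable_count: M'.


18 match(es); 0 pass the dangling check.
match: 0->0, 1->1, 2->11
match: 0->0, 1->2, 2->7
match: 0->0, 1->2, 2->11
match: 0->0, 1->7, 2->11
match: 0->0, 1->11, 2->3
match: 0->0, 1->11, 2->7
match: 0->5, 1->1, 2->11
match: 0->5, 1->2, 2->7
match: 0->5, 1->2, 2->11
match: 0->5, 1->7, 2->11
match: 0->5, 1->11, 2->3
match: 0->5, 1->11, 2->7
match: 0->10, 1->1, 2->11
match: 0->10, 1->2, 2->7
match: 0->10, 1->2, 2->11
match: 0->10, 1->7, 2->11
match: 0->10, 1->11, 2->3
match: 0->10, 1->11, 2->7
count: 18
applicable_count: 0


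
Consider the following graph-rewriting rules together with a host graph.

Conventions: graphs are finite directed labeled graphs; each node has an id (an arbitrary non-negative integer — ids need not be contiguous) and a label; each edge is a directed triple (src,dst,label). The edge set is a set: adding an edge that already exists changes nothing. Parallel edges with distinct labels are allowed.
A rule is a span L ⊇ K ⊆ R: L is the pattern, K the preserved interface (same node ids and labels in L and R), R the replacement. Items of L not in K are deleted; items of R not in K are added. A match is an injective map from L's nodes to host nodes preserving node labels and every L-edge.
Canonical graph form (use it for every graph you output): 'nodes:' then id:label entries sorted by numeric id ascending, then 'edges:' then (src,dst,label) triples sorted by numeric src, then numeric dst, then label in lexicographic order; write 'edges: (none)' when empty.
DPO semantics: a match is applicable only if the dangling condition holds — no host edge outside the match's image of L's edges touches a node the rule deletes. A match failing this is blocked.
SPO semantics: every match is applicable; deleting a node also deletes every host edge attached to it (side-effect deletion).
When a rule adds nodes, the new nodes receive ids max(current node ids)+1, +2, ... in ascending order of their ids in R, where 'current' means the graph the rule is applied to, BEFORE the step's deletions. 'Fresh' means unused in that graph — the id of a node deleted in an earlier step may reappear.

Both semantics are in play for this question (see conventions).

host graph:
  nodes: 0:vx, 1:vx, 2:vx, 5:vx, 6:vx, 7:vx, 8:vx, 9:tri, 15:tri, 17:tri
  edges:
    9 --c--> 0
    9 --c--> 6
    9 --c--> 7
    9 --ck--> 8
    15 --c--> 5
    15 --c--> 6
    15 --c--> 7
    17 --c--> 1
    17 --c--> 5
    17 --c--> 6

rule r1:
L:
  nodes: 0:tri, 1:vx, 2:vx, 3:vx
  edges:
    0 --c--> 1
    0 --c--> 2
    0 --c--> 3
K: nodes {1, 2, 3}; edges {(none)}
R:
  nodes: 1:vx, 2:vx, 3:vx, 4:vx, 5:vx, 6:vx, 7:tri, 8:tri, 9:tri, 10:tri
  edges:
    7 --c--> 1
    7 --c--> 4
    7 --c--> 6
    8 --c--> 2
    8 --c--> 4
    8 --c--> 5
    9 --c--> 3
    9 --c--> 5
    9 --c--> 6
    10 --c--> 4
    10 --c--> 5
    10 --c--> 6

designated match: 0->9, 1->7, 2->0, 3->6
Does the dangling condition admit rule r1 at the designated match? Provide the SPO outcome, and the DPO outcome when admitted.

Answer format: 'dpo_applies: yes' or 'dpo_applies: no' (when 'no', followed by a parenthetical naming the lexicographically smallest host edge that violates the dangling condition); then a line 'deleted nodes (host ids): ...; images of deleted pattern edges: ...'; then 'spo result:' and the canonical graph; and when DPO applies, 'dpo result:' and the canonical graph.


dpo_applies: no
(the rule deletes node 9, which keeps host edge (9,8,ck) outside the match image — the dangling condition fails, DPO blocks; SPO proceeds and side-deletes such edges)
deleted nodes (host ids): 9; images of deleted pattern edges: (9,0,c); (9,6,c); (9,7,c)
spo result:
nodes: 0:vx, 1:vx, 2:vx, 5:vx, 6:vx, 7:vx, 8:vx, 15:tri, 17:tri, 18:vx, 19:vx, 20:vx, 21:tri, 22:tri, 23:tri, 24:tri
edges: (15,5,c); (15,6,c); (15,7,c); (17,1,c); (17,5,c); (17,6,c); (21,7,c); (21,18,c); (21,20,c); (22,0,c); (22,18,c); (22,19,c); (23,6,c); (23,19,c); (23,20,c); (24,18,c); (24,19,c); (24,20,c)


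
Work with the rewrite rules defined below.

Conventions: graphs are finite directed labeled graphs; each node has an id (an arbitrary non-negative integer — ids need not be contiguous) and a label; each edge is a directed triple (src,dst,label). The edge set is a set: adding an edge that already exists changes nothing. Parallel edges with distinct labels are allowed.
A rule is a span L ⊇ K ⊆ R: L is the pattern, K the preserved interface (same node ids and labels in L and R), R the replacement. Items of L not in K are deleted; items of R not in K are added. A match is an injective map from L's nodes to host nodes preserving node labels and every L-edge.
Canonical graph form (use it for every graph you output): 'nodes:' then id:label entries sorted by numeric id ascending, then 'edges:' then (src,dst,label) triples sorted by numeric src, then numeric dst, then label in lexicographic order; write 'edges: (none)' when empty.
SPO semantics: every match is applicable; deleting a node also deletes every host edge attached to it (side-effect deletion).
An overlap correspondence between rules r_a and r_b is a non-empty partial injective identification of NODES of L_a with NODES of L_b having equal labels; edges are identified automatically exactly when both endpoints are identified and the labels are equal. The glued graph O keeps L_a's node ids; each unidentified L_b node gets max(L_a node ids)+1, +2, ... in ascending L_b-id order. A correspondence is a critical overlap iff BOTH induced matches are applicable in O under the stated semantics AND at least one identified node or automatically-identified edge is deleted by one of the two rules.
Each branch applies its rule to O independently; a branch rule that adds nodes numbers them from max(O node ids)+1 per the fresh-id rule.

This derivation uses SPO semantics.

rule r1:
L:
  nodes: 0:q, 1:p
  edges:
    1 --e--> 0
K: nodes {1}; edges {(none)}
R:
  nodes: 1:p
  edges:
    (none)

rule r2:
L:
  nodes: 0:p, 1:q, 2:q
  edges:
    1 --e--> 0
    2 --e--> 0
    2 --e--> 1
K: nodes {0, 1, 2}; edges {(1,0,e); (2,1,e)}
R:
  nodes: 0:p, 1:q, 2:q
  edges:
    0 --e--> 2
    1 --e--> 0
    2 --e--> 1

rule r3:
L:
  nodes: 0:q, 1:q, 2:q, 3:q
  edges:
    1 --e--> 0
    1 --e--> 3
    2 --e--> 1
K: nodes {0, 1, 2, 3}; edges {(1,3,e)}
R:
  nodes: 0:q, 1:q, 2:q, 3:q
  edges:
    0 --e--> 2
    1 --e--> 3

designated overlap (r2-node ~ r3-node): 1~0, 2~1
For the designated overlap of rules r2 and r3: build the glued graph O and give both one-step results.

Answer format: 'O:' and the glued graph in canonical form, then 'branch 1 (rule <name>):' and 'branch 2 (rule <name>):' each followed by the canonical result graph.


O:
nodes: 0:p, 1:q, 2:q, 3:q, 4:q
edges: (1,0,e); (2,0,e); (2,1,e); (2,4,e); (3,2,e)
branch 1 (rule r2):
nodes: 0:p, 1:q, 2:q, 3:q, 4:q
edges: (0,2,e); (1,0,e); (2,1,e); (2,4,e); (3,2,e)
branch 2 (rule r3):
nodes: 0:p, 1:q, 2:q, 3:q, 4:q
edges: (1,0,e); (1,3,e); (2,0,e); (2,4,e)


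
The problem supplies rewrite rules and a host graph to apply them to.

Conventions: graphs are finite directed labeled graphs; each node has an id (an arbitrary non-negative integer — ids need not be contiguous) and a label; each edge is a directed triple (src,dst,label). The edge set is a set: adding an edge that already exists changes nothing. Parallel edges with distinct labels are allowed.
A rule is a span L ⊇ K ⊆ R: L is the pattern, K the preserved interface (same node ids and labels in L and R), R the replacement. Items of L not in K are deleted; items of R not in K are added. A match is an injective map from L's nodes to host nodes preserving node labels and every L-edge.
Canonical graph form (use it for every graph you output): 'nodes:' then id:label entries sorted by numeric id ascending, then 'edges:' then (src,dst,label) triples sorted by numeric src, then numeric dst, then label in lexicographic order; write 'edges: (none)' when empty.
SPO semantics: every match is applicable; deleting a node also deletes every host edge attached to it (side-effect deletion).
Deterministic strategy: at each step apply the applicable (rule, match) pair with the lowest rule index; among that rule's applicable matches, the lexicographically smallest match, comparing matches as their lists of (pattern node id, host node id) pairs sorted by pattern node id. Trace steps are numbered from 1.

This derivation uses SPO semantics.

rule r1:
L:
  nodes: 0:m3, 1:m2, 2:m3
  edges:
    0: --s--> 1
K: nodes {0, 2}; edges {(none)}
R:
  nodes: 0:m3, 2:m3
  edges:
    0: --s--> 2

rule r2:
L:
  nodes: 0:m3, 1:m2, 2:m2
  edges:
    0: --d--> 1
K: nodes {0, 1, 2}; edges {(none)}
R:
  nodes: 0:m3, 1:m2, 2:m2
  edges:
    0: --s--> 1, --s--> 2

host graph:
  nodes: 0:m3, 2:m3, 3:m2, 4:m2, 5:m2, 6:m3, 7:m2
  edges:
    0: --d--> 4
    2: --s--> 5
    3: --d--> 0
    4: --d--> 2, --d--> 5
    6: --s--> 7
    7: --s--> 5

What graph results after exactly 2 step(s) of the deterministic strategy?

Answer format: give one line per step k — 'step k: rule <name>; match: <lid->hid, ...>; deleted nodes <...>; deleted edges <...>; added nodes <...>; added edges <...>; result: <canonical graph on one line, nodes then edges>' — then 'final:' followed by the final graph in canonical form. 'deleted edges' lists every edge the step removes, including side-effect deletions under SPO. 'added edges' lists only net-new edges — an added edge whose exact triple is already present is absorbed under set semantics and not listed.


step 1: rule r1; match: 0->2, 1->5, 2->0; deleted nodes 5; deleted edges (2,5,s); (4,5,d); (7,5,s); added nodes (none); added edges (2,0,s); result: nodes: 0:m3, 2:m3, 3:m2, 4:m2, 6:m3, 7:m2 edges: (0,4,d); (2,0,s); (3,0,d); (4,2,d); (6,7,s)
step 2: rule r1; match: 0->6, 1->7, 2->0; deleted nodes 7; deleted edges (6,7,s); added nodes (none); added edges (6,0,s); result: nodes: 0:m3, 2:m3, 3:m2, 4:m2, 6:m3 edges: (0,4,d); (2,0,s); (3,0,d); (4,2,d); (6,0,s)
final:
nodes: 0:m3, 2:m3, 3:m2, 4:m2, 6:m3
edges: (0,4,d); (2,0,s); (3,0,d); (4,2,d); (6,0,s)


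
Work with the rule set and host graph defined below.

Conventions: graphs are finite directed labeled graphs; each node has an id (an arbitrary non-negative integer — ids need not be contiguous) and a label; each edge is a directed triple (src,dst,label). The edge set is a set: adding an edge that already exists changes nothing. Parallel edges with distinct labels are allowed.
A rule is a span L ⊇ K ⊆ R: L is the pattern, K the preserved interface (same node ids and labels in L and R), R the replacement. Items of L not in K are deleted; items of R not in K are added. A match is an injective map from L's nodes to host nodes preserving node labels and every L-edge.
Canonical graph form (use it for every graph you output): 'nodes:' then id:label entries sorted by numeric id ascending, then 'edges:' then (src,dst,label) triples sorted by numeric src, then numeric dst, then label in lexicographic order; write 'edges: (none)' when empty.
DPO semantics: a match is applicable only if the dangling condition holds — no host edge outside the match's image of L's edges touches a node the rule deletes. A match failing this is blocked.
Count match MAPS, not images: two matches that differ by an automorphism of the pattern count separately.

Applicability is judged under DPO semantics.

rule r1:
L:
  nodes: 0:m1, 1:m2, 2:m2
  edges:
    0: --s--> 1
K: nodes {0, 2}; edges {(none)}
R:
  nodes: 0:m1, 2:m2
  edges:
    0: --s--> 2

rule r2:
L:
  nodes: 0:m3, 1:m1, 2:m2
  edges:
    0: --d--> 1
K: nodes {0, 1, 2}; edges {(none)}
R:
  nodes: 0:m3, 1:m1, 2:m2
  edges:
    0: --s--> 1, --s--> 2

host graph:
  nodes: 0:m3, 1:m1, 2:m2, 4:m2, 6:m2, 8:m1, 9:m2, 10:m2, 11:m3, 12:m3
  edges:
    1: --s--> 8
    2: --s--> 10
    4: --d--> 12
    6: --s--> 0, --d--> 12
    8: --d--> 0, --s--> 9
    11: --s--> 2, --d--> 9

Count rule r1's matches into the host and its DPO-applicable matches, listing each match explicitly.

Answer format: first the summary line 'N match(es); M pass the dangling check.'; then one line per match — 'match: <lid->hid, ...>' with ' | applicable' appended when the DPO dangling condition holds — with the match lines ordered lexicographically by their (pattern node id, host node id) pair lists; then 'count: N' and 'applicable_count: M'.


4 match(es); 0 pass the dangling check.
match: 0->8, 1->9, 2->2
match: 0->8, 1->9, 2->4
match: 0->8, 1->9, 2->6
match: 0->8, 1->9, 2->10
count: 4
applicable_count: 0


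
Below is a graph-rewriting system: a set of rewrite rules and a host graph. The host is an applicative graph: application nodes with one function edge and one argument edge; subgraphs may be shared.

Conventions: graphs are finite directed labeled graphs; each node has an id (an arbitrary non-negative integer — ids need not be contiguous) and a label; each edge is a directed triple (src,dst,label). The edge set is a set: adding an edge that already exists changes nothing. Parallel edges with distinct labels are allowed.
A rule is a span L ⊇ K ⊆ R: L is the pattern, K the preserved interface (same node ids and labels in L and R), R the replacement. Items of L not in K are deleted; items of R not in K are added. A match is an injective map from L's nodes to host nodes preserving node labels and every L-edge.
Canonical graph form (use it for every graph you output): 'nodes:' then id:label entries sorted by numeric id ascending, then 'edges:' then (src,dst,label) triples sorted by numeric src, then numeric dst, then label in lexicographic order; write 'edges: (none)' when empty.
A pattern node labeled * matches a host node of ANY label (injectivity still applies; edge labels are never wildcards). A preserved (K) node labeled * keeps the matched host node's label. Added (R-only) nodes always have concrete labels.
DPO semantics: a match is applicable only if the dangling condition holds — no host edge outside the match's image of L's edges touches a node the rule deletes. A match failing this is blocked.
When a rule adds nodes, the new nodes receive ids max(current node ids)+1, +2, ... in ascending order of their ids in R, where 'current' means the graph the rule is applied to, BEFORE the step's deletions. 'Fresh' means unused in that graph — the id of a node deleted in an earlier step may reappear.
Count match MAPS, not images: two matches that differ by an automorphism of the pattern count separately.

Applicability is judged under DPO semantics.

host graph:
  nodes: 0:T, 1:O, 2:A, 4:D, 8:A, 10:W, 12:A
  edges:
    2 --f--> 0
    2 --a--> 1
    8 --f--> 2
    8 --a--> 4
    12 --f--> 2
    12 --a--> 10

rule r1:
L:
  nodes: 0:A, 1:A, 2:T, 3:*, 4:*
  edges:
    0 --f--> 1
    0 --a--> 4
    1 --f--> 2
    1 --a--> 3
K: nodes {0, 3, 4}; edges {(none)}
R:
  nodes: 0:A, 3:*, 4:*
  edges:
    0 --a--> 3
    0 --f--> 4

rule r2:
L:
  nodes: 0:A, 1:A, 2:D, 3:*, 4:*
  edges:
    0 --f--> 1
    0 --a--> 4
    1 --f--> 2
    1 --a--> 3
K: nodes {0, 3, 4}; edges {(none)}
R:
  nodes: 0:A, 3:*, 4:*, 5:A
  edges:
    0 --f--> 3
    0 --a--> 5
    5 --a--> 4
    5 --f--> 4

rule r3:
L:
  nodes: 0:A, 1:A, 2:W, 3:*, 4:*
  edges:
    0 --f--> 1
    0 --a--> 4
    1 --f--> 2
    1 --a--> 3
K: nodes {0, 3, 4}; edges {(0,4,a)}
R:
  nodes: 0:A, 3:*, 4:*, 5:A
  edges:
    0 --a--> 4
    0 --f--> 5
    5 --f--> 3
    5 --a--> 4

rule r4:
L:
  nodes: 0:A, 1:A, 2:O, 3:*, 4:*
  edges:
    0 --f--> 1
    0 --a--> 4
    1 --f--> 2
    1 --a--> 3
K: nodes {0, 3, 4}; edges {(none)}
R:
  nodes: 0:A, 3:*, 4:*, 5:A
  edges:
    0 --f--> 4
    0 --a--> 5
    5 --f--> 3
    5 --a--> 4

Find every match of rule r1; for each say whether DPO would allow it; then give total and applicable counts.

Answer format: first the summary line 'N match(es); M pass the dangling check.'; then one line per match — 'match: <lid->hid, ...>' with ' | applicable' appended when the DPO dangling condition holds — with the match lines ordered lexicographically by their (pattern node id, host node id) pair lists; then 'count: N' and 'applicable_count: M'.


2 match(es); 0 pass the dangling check.
match: 0->8, 1->2, 2->0, 3->1, 4->4
match: 0->12, 1->2, 2->0, 3->1, 4->10
count: 2
applicable_count: 0


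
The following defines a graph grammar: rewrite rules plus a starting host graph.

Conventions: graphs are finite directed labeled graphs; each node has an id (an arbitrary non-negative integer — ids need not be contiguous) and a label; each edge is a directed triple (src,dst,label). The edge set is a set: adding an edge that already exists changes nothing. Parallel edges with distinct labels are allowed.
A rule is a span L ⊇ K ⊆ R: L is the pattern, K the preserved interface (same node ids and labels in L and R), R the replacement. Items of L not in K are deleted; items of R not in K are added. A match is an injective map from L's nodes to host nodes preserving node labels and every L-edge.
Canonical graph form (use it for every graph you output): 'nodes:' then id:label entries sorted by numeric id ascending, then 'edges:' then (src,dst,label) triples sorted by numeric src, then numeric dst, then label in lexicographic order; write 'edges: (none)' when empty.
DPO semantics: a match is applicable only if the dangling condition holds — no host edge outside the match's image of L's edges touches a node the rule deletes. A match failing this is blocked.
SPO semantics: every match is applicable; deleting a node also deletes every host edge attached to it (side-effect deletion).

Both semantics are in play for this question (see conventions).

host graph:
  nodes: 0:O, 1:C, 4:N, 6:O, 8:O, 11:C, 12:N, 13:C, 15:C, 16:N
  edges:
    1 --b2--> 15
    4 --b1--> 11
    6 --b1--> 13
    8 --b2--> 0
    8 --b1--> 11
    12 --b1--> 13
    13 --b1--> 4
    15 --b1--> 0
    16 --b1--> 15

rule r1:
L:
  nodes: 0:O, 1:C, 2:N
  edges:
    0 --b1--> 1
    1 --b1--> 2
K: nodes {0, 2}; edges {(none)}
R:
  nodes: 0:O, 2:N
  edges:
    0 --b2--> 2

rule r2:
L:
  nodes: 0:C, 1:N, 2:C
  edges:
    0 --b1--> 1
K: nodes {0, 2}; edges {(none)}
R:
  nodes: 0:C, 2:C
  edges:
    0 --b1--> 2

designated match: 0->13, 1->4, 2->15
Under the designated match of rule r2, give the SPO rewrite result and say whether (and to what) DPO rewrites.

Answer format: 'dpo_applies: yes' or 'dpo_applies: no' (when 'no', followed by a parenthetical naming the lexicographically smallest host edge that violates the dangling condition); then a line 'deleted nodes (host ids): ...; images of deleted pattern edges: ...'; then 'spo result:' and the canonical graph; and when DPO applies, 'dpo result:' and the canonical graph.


dpo_applies: no
(the rule deletes node 4, which keeps host edge (4,11,b1) outside the match image — the dangling condition fails, DPO blocks; SPO proceeds and side-deletes such edges)
deleted nodes (host ids): 4; images of deleted pattern edges: (13,4,b1)
spo result:
nodes: 0:O, 1:C, 6:O, 8:O, 11:C, 12:N, 13:C, 15:C, 16:N
edges: (1,15,b2); (6,13,b1); (8,0,b2); (8,11,b1); (12,13,b1); (13,15,b1); (15,0,b1); (16,15,b1)
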